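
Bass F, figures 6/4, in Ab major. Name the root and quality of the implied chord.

Bb minor

The figures 6/4 indicate a triad in second inversion.
In second inversion the root lies a fourth above the bass: a fourth above F in Ab major is Bb.
The chord tones are F, Bb, Db, giving Bb minor.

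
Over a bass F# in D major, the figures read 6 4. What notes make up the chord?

F#, B, D

A fourth above F# in this key is B.
A sixth above F# in this key is D.
Together with the bass F#, this spells B minor in second inversion.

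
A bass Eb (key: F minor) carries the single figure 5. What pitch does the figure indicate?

Bb

Counting 4 letter steps above Eb lands on B; in F minor, that letter is Bb.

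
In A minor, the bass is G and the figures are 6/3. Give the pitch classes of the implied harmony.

G, B, E

A third above G in this key is B.
A sixth above G in this key is E.
Together with the bass G, this spells E minor in first inversion.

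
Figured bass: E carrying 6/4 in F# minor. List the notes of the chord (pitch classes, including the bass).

A fourth above E in this key is A.
A sixth above E in this key is C#.
Together with the bass E, this spells A major in second inversion.

E, A, C#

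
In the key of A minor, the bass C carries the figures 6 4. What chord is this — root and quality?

The figures 6 4 indicate a triad in second inversion.
In second inversion the root lies a fourth above the bass: a fourth above C in A minor is F.
The chord tones are C, F, A, giving F major.

F major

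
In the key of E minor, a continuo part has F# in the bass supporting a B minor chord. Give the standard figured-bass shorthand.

6/4

F# is the fifth of B minor, so the chord is in second inversion.
A triad in second inversion is figured 6/4, conventionally abbreviated 6/4.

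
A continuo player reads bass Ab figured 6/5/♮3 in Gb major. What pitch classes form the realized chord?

Ab, C, Eb, F

A third above Ab in this key is Cb, made natural (C) by the ♮ figure.
A fifth above Ab in this key is Eb.
A sixth above Ab in this key is F.
Together with the bass Ab, this spells F minor seventh in first inversion.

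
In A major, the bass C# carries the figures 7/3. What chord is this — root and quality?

C# minor seventh

The figures 7/3 indicate a seventh chord in root position.
In root position the bass is the root, so the root is C#.
The chord tones are C#, E, G#, B, giving C# minor seventh.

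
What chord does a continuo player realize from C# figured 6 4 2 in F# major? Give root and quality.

D# minor seventh

The figures 6 4 2 indicate a seventh chord in third inversion.
In third inversion the root lies a second above the bass: a second above C# in F# major is D#.
The chord tones are C#, D#, F#, A#, giving D# minor seventh.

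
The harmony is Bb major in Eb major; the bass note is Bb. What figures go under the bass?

Bb is the root of Bb major, so the chord is in root position.
A triad in root position is figured 5/3, conventionally abbreviated (no figures — root-position triad).

no figures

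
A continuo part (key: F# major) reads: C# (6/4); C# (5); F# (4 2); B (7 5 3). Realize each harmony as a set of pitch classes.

C# (6/4): C#, F#, A#.
C# (5/3): C#, E#, G#.
F# (6/4/2): F#, G#, B, D#.
B (7/5/3): B, D#, F#, A#.

C#, F#, A# | C#, E#, G# | F#, G#, B, D# | B, D#, F#, A#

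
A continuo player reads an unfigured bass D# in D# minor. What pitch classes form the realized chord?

D#, F#, A#

An unfigured bass implies 5/3.
A third above D# in this key is F#.
A fifth above D# in this key is A#.
Together with the bass D#, this spells D# minor in root position.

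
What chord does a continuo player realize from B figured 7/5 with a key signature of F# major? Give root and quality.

B major seventh

The figures 7/5 indicate a seventh chord in root position.
In root position the bass is the root, so the root is B.
The chord tones are B, D#, F#, A#, giving B major seventh.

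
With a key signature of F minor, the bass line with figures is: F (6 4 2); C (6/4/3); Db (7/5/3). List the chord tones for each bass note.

F (6/4/2): F, G, Bb, Db.
C (6/4/3): C, Eb, F, Ab.
Db (7/5/3): Db, F, Ab, C.

F, G, Bb, Db | C, Eb, F, Ab | Db, F, Ab, C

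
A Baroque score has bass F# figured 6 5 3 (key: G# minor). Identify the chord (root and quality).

The figures 6 5 3 indicate a seventh chord in first inversion.
In first inversion the root lies a sixth above the bass: a sixth above F# in G# minor is D#.
The chord tones are F#, A#, C#, D#, giving D# minor seventh.

D# minor seventh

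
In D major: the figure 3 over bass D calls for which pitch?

Counting 2 letter steps above D lands on F; in D major, that letter is F#.

F#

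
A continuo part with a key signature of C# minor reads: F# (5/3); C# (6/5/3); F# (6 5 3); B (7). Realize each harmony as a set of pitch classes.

F#, A, C# | C#, E, G#, A | F#, A, C#, D# | B, D#, F#, A

F# (5/3): F#, A, C#.
C# (6/5/3): C#, E, G#, A.
F# (6/5/3): F#, A, C#, D#.
B (7/5/3): B, D#, F#, A.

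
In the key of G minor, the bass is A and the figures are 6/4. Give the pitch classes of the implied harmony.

A, D, F

A fourth above A in this key is D.
A sixth above A in this key is F.
Together with the bass A, this spells D minor in second inversion.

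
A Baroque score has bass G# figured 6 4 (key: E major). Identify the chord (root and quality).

C# minor

The figures 6 4 indicate a triad in second inversion.
In second inversion the root lies a fourth above the bass: a fourth above G# in E major is C#.
The chord tones are G#, C#, E, giving C# minor.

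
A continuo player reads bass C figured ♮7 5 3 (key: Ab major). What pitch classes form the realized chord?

A third above C in this key is Eb.
A fifth above C in this key is G.
A seventh above C in this key is Bb, made natural (B) by the ♮ figure.
Together with the bass C, this spells C minor-major seventh in root position.

C, Eb, G, B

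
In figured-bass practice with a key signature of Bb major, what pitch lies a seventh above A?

Counting 6 letter steps above A lands on G; in Bb major, that letter is G.

G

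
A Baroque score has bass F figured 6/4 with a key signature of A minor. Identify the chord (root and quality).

The figures 6/4 indicate a triad in second inversion.
In second inversion the root lies a fourth above the bass: a fourth above F in A minor is B.
The chord tones are F, B, D, giving B diminished.

B diminished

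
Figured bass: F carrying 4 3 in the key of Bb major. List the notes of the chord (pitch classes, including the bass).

F, A, Bb, D

The written figures 4 3 are shorthand for 6/4/3: the 6 is implied.
A third above F in this key is A.
A fourth above F in this key is Bb.
A sixth above F in this key is D.
Together with the bass F, this spells Bb major seventh in second inversion.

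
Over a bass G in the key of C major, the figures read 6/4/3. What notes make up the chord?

G, B, C, E

A third above G in this key is B.
A fourth above G in this key is C.
A sixth above G in this key is E.
Together with the bass G, this spells C major seventh in second inversion.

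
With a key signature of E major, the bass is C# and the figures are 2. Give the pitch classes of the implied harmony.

The written figures 2 are shorthand for 6/4/2: the 6/4 are implied.
A second above C# in this key is D#.
A fourth above C# in this key is F#.
A sixth above C# in this key is A.
Together with the bass C#, this spells D# half-diminished seventh in third inversion.

C#, D#, F#, A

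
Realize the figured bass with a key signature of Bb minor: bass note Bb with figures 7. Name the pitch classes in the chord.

Bb, Db, F, Ab

The written figures 7 are shorthand for 7/5/3: the 5/3 are implied.
A third above Bb in this key is Db.
A fifth above Bb in this key is F.
A seventh above Bb in this key is Ab.
Together with the bass Bb, this spells Bb minor seventh in root position.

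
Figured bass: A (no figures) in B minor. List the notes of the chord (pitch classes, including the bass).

An unfigured bass implies 5/3.
A third above A in this key is C#.
A fifth above A in this key is E.
Together with the bass A, this spells A major in root position.

A, C#, E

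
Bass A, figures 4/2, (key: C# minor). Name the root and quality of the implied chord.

The figures 4/2 indicate a seventh chord in third inversion.
In third inversion the root lies a second above the bass: a second above A in C# minor is B.
The chord tones are A, B, D#, F#, giving B dominant seventh.

B dominant seventh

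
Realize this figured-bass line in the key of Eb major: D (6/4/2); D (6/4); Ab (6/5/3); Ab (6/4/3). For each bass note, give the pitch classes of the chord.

D, Eb, G, Bb | D, G, Bb | Ab, C, Eb, F | Ab, C, D, F

D (6/4/2): D, Eb, G, Bb.
D (6/4): D, G, Bb.
Ab (6/5/3): Ab, C, Eb, F.
Ab (6/4/3): Ab, C, D, F.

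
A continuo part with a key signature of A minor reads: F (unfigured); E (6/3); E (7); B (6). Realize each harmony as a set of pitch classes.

F (5/3): F, A, C.
E (6/3): E, G, C.
E (7/5/3): E, G, B, D.
B (6/3): B, D, G.

F, A, C | E, G, C | E, G, B, D | B, D, G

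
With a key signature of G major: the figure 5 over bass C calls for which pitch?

Counting 4 letter steps above C lands on G; in G major, that letter is G.

G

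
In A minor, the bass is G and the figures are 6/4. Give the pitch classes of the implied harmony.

A fourth above G in this key is C.
A sixth above G in this key is E.
Together with the bass G, this spells C major in second inversion.

G, C, E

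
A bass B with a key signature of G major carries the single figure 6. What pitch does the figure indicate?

G

Counting 5 letter steps above B lands on G; in G major, that letter is G.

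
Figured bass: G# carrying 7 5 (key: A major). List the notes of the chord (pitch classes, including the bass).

G#, B, D, F#

The written figures 7 5 are shorthand for 7/5/3: the 3 is implied.
A third above G# in this key is B.
A fifth above G# in this key is D.
A seventh above G# in this key is F#.
Together with the bass G#, this spells G# half-diminished seventh in root position.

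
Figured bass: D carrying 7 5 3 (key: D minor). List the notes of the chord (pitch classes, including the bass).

D, F, A, C

A third above D in this key is F.
A fifth above D in this key is A.
A seventh above D in this key is C.
Together with the bass D, this spells D minor seventh in root position.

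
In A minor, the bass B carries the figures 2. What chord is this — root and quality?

The figures 2 indicate a seventh chord in third inversion.
In third inversion the root lies a second above the bass: a second above B in A minor is C.
The chord tones are B, C, E, G, giving C major seventh.

C major seventh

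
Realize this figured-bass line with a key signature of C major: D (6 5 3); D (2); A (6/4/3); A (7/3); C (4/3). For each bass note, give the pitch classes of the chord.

D, F, A, B | D, E, G, B | A, C, D, F | A, C, E, G | C, E, F, A

D (6/5/3): D, F, A, B.
D (6/4/2): D, E, G, B.
A (6/4/3): A, C, D, F.
A (7/5/3): A, C, E, G.
C (6/4/3): C, E, F, A.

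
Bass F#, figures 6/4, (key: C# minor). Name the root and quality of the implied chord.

The figures 6/4 indicate a triad in second inversion.
In second inversion the root lies a fourth above the bass: a fourth above F# in C# minor is B.
The chord tones are F#, B, D#, giving B major.

B major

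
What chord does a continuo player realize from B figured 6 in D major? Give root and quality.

G major

The figures 6 indicate a triad in first inversion.
In first inversion the root lies a sixth above the bass: a sixth above B in D major is G.
The chord tones are B, D, G, giving G major.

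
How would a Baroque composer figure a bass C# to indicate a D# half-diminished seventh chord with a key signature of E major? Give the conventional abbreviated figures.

4/2

C# is the seventh of D# half-diminished seventh, so the chord is in third inversion.
A seventh chord in third inversion is figured 6/4/2, conventionally abbreviated 4/2.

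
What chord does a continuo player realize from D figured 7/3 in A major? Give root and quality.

D major seventh

The figures 7/3 indicate a seventh chord in root position.
In root position the bass is the root, so the root is D.
The chord tones are D, F#, A, C#, giving D major seventh.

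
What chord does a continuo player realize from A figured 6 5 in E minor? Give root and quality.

F# half-diminished seventh

The figures 6 5 indicate a seventh chord in first inversion.
In first inversion the root lies a sixth above the bass: a sixth above A in E minor is F#.
The chord tones are A, C, E, F#, giving F# half-diminished seventh.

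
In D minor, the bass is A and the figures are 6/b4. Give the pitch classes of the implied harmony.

A, Db, F

A fourth above A in this key is D, lowered to Db by the flat.
A sixth above A in this key is F.
Together with the bass A, this spells Db augmented in second inversion.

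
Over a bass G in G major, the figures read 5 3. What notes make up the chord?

G, B, D

A third above G in this key is B.
A fifth above G in this key is D.
Together with the bass G, this spells G major in root position.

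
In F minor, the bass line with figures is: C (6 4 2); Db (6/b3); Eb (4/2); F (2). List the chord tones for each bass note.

C (6/4/2): C, Db, F, Ab.
Db (6/b3): Db, Fb, Bb.
Eb (6/4/2): Eb, F, Ab, C.
F (6/4/2): F, G, Bb, Db.

C, Db, F, Ab | Db, Fb, Bb | Eb, F, Ab, C | F, G, Bb, Db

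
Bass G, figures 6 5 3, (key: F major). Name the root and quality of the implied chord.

E half-diminished seventh

The figures 6 5 3 indicate a seventh chord in first inversion.
In first inversion the root lies a sixth above the bass: a sixth above G in F major is E.
The chord tones are G, Bb, D, E, giving E half-diminished seventh.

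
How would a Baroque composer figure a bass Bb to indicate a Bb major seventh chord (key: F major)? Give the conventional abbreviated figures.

Bb is the root of Bb major seventh, so the chord is in root position.
A seventh chord in root position is figured 7/5/3, conventionally abbreviated 7.

7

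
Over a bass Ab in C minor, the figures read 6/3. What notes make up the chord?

Ab, C, F

A third above Ab in this key is C.
A sixth above Ab in this key is F.
Together with the bass Ab, this spells F minor in first inversion.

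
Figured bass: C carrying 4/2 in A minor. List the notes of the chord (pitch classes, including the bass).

The written figures 4/2 are shorthand for 6/4/2: the 6 is implied.
A second above C in this key is D.
A fourth above C in this key is F.
A sixth above C in this key is A.
Together with the bass C, this spells D minor seventh in third inversion.

C, D, F, A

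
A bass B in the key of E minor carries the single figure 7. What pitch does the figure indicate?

A

Counting 6 letter steps above B lands on A; in E minor, that letter is A.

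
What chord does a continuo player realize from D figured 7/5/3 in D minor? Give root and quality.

D minor seventh

The figures 7/5/3 indicate a seventh chord in root position.
In root position the bass is the root, so the root is D.
The chord tones are D, F, A, C, giving D minor seventh.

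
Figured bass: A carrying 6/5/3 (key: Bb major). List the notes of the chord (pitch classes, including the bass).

A, C, Eb, F

A third above A in this key is C.
A fifth above A in this key is Eb.
A sixth above A in this key is F.
Together with the bass A, this spells F dominant seventh in first inversion.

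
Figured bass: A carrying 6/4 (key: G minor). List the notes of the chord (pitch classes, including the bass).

A, D, F

A fourth above A in this key is D.
A sixth above A in this key is F.
Together with the bass A, this spells D minor in second inversion.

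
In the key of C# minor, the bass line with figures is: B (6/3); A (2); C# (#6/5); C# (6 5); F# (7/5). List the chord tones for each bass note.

B, D#, G# | A, B, D#, F# | C#, E, G#, A# | C#, E, G#, A | F#, A, C#, E

B (6/3): B, D#, G#.
A (6/4/2): A, B, D#, F#.
C# (#6/5/3): C#, E, G#, A#.
C# (6/5/3): C#, E, G#, A.
F# (7/5/3): F#, A, C#, E.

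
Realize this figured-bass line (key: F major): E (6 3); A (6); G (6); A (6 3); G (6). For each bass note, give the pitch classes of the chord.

E (6/3): E, G, C.
A (6/3): A, C, F.
G (6/3): G, Bb, E.
A (6/3): A, C, F.
G (6/3): G, Bb, E.

E, G, C | A, C, F | G, Bb, E | A, C, F | G, Bb, E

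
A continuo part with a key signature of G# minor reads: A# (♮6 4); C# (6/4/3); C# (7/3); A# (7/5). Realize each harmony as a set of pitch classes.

A#, D#, F | C#, E, F#, A# | C#, E, G#, B | A#, C#, E, G#

A# (♮6/4): A#, D#, F.
C# (6/4/3): C#, E, F#, A#.
C# (7/5/3): C#, E, G#, B.
A# (7/5/3): A#, C#, E, G#.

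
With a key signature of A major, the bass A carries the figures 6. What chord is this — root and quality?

F# minor

The figures 6 indicate a triad in first inversion.
In first inversion the root lies a sixth above the bass: a sixth above A in A major is F#.
The chord tones are A, C#, F#, giving F# minor.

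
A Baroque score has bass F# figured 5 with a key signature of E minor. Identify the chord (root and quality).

The figures 5 indicate a triad in root position.
In root position the bass is the root, so the root is F#.
The chord tones are F#, A, C, giving F# diminished.

F# diminished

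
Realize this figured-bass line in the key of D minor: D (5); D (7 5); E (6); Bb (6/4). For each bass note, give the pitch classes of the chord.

D, F, A | D, F, A, C | E, G, C | Bb, E, G

D (5/3): D, F, A.
D (7/5/3): D, F, A, C.
E (6/3): E, G, C.
Bb (6/4): Bb, E, G.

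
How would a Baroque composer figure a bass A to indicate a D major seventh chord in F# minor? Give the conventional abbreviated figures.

4/3

A is the fifth of D major seventh, so the chord is in second inversion.
A seventh chord in second inversion is figured 6/4/3, conventionally abbreviated 4/3.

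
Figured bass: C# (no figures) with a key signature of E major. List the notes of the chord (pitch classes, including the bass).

An unfigured bass implies 5/3.
A third above C# in this key is E.
A fifth above C# in this key is G#.
Together with the bass C#, this spells C# minor in root position.

C#, E, G#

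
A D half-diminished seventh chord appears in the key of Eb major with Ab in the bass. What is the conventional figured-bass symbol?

4/3

Ab is the fifth of D half-diminished seventh, so the chord is in second inversion.
A seventh chord in second inversion is figured 6/4/3, conventionally abbreviated 4/3.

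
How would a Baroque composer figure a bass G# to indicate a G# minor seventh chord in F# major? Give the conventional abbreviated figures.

7

G# is the root of G# minor seventh, so the chord is in root position.
A seventh chord in root position is figured 7/5/3, conventionally abbreviated 7.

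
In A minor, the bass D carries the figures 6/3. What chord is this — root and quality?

B diminished

The figures 6/3 indicate a triad in first inversion.
In first inversion the root lies a sixth above the bass: a sixth above D in A minor is B.
The chord tones are D, F, B, giving B diminished.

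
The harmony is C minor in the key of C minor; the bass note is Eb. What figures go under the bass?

6

Eb is the third of C minor, so the chord is in first inversion.
A triad in first inversion is figured 6/3, conventionally abbreviated 6.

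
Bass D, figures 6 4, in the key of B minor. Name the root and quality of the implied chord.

G major

The figures 6 4 indicate a triad in second inversion.
In second inversion the root lies a fourth above the bass: a fourth above D in B minor is G.
The chord tones are D, G, B, giving G major.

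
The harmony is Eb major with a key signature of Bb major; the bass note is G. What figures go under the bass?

6

G is the third of Eb major, so the chord is in first inversion.
A triad in first inversion is figured 6/3, conventionally abbreviated 6.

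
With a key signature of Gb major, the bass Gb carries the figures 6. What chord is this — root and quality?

The figures 6 indicate a triad in first inversion.
In first inversion the root lies a sixth above the bass: a sixth above Gb in Gb major is Eb.
The chord tones are Gb, Bb, Eb, giving Eb minor.

Eb minor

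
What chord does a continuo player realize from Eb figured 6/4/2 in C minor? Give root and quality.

The figures 6/4/2 indicate a seventh chord in third inversion.
In third inversion the root lies a second above the bass: a second above Eb in C minor is F.
The chord tones are Eb, F, Ab, C, giving F minor seventh.

F minor seventh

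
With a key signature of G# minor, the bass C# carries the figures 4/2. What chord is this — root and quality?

The figures 4/2 indicate a seventh chord in third inversion.
In third inversion the root lies a second above the bass: a second above C# in G# minor is D#.
The chord tones are C#, D#, F#, A#, giving D# minor seventh.

D# minor seventh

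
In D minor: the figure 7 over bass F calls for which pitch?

E

Counting 6 letter steps above F lands on E; in D minor, that letter is E.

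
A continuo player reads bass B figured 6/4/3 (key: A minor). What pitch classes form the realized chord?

B, D, E, G

A third above B in this key is D.
A fourth above B in this key is E.
A sixth above B in this key is G.
Together with the bass B, this spells E minor seventh in second inversion.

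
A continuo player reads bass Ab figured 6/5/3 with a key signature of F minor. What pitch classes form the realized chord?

A third above Ab in this key is C.
A fifth above Ab in this key is Eb.
A sixth above Ab in this key is F.
Together with the bass Ab, this spells F minor seventh in first inversion.

Ab, C, Eb, F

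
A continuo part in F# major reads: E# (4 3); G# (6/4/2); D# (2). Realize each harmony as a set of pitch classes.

E# (6/4/3): E#, G#, A#, C#.
G# (6/4/2): G#, A#, C#, E#.
D# (6/4/2): D#, E#, G#, B.

E#, G#, A#, C# | G#, A#, C#, E# | D#, E#, G#, B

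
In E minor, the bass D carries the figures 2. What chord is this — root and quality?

E minor seventh

The figures 2 indicate a seventh chord in third inversion.
In third inversion the root lies a second above the bass: a second above D in E minor is E.
The chord tones are D, E, G, B, giving E minor seventh.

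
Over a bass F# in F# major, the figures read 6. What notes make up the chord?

F#, A#, D#

The written figures 6 are shorthand for 6/3: the 3 is implied.
A third above F# in this key is A#.
A sixth above F# in this key is D#.
Together with the bass F#, this spells D# minor in first inversion.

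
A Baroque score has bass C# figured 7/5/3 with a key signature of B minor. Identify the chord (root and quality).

The figures 7/5/3 indicate a seventh chord in root position.
In root position the bass is the root, so the root is C#.
The chord tones are C#, E, G, B, giving C# half-diminished seventh.

C# half-diminished seventh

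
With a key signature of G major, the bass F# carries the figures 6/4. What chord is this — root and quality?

B minor

The figures 6/4 indicate a triad in second inversion.
In second inversion the root lies a fourth above the bass: a fourth above F# in G major is B.
The chord tones are F#, B, D, giving B minor.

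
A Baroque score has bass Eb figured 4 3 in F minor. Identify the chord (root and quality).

The figures 4 3 indicate a seventh chord in second inversion.
In second inversion the root lies a fourth above the bass: a fourth above Eb in F minor is Ab.
The chord tones are Eb, G, Ab, C, giving Ab major seventh.

Ab major seventh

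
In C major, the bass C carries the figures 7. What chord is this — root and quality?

The figures 7 indicate a seventh chord in root position.
In root position the bass is the root, so the root is C.
The chord tones are C, E, G, B, giving C major seventh.

C major seventh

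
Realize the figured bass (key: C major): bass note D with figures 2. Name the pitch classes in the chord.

The written figures 2 are shorthand for 6/4/2: the 6/4 are implied.
A second above D in this key is E.
A fourth above D in this key is G.
A sixth above D in this key is B.
Together with the bass D, this spells E minor seventh in third inversion.

D, E, G, B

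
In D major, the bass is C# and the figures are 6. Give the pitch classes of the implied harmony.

The written figures 6 are shorthand for 6/3: the 3 is implied.
A third above C# in this key is E.
A sixth above C# in this key is A.
Together with the bass C#, this spells A major in first inversion.

C#, E, A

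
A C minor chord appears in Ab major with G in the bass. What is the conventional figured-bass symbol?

6/4

G is the fifth of C minor, so the chord is in second inversion.
A triad in second inversion is figured 6/4, conventionally abbreviated 6/4.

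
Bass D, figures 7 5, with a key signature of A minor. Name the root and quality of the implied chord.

The figures 7 5 indicate a seventh chord in root position.
In root position the bass is the root, so the root is D.
The chord tones are D, F, A, C, giving D minor seventh.

D minor seventh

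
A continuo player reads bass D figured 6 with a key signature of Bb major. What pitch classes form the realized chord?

The written figures 6 are shorthand for 6/3: the 3 is implied.
A third above D in this key is F.
A sixth above D in this key is Bb.
Together with the bass D, this spells Bb major in first inversion.

D, F, Bb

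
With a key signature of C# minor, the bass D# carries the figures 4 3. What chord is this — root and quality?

The figures 4 3 indicate a seventh chord in second inversion.
In second inversion the root lies a fourth above the bass: a fourth above D# in C# minor is G#.
The chord tones are D#, F#, G#, B, giving G# minor seventh.

G# minor seventh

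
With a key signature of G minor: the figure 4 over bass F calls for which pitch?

Bb

Counting 3 letter steps above F lands on B; in G minor, that letter is Bb.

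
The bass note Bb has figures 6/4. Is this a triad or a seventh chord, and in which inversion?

triad, second inversion

Intervals of 6/4 above the bass form a triad; the bass is the fifth, so this is second inversion.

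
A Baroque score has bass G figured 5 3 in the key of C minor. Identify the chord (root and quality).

The figures 5 3 indicate a triad in root position.
In root position the bass is the root, so the root is G.
The chord tones are G, Bb, D, giving G minor.

G minor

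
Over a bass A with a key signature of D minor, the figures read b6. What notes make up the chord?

A, C, Fb

The written figures b6 are shorthand for 6/3: the 3 is implied.
A third above A in this key is C.
A sixth above A in this key is F, lowered to Fb by the flat.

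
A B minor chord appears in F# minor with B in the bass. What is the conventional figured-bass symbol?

B is the root of B minor, so the chord is in root position.
A triad in root position is figured 5/3, conventionally abbreviated (no figures — root-position triad).

no figures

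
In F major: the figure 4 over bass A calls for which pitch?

D

Counting 3 letter steps above A lands on D; in F major, that letter is D.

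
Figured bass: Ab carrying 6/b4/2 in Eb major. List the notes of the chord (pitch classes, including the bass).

A second above Ab in this key is Bb.
A fourth above Ab in this key is D, lowered to Db by the flat.
A sixth above Ab in this key is F.
Together with the bass Ab, this spells Bb minor seventh in third inversion.

Ab, Bb, Db, F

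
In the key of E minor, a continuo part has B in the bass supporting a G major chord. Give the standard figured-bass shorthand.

B is the third of G major, so the chord is in first inversion.
A triad in first inversion is figured 6/3, conventionally abbreviated 6.

6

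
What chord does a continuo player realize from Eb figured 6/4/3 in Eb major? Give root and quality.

Ab major seventh

The figures 6/4/3 indicate a seventh chord in second inversion.
In second inversion the root lies a fourth above the bass: a fourth above Eb in Eb major is Ab.
The chord tones are Eb, G, Ab, C, giving Ab major seventh.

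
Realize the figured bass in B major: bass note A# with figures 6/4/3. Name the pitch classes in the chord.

A third above A# in this key is C#.
A fourth above A# in this key is D#.
A sixth above A# in this key is F#.
Together with the bass A#, this spells D# minor seventh in second inversion.

A#, C#, D#, F#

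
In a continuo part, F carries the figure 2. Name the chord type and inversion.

seventh chord, third inversion

2 is shorthand for 6/4/2.
Intervals of 6/4/2 above the bass form a seventh chord; the bass is the seventh, so this is third inversion.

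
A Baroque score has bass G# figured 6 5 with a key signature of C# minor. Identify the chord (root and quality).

E major seventh

The figures 6 5 indicate a seventh chord in first inversion.
In first inversion the root lies a sixth above the bass: a sixth above G# in C# minor is E.
The chord tones are G#, B, D#, E, giving E major seventh.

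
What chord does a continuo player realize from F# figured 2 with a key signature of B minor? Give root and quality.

G major seventh

The figures 2 indicate a seventh chord in third inversion.
In third inversion the root lies a second above the bass: a second above F# in B minor is G.
The chord tones are F#, G, B, D, giving G major seventh.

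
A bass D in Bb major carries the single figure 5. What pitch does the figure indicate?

A

Counting 4 letter steps above D lands on A; in Bb major, that letter is A.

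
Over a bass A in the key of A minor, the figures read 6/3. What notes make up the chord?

A third above A in this key is C.
A sixth above A in this key is F.
Together with the bass A, this spells F major in first inversion.

A, C, F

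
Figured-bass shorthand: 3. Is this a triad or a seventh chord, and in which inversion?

3 is shorthand for 5/3.
Intervals of 5/3 above the bass form a triad; the bass is the root, so this is root position.

triad, root position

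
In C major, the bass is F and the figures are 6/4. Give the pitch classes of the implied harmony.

F, B, D

A fourth above F in this key is B.
A sixth above F in this key is D.
Together with the bass F, this spells B diminished in second inversion.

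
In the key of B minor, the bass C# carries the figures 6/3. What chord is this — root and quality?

A major

The figures 6/3 indicate a triad in first inversion.
In first inversion the root lies a sixth above the bass: a sixth above C# in B minor is A.
The chord tones are C#, E, A, giving A major.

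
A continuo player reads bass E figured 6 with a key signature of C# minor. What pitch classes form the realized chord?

E, G#, C#

The written figures 6 are shorthand for 6/3: the 3 is implied.
A third above E in this key is G#.
A sixth above E in this key is C#.
Together with the bass E, this spells C# minor in first inversion.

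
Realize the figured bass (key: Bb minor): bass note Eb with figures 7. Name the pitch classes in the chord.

The written figures 7 are shorthand for 7/5/3: the 5/3 are implied.
A third above Eb in this key is Gb.
A fifth above Eb in this key is Bb.
A seventh above Eb in this key is Db.
Together with the bass Eb, this spells Eb minor seventh in root position.

Eb, Gb, Bb, Db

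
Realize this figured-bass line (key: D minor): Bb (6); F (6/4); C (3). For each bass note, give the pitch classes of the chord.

Bb, D, G | F, Bb, D | C, E, G

Bb (6/3): Bb, D, G.
F (6/4): F, Bb, D.
C (5/3): C, E, G.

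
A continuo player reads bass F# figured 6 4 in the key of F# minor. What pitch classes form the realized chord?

A fourth above F# in this key is B.
A sixth above F# in this key is D.
Together with the bass F#, this spells B minor in second inversion.

F#, B, D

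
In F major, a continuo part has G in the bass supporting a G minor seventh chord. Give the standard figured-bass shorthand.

7

G is the root of G minor seventh, so the chord is in root position.
A seventh chord in root position is figured 7/5/3, conventionally abbreviated 7.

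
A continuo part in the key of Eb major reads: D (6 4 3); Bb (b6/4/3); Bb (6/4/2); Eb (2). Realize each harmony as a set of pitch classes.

D, F, G, Bb | Bb, D, Eb, Gb | Bb, C, Eb, G | Eb, F, Ab, C

D (6/4/3): D, F, G, Bb.
Bb (b6/4/3): Bb, D, Eb, Gb.
Bb (6/4/2): Bb, C, Eb, G.
Eb (6/4/2): Eb, F, Ab, C.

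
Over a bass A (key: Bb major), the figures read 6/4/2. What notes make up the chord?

A, Bb, D, F

A second above A in this key is Bb.
A fourth above A in this key is D.
A sixth above A in this key is F.
Together with the bass A, this spells Bb major seventh in third inversion.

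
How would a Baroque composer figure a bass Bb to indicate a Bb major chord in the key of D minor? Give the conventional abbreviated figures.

no figures

Bb is the root of Bb major, so the chord is in root position.
A triad in root position is figured 5/3, conventionally abbreviated (no figures — root-position triad).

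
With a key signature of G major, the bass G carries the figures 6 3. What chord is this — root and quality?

E minor

The figures 6 3 indicate a triad in first inversion.
In first inversion the root lies a sixth above the bass: a sixth above G in G major is E.
The chord tones are G, B, E, giving E minor.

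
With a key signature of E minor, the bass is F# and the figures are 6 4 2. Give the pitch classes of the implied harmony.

F#, G, B, D

A second above F# in this key is G.
A fourth above F# in this key is B.
A sixth above F# in this key is D.
Together with the bass F#, this spells G major seventh in third inversion.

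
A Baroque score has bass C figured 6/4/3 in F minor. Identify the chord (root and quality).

F minor seventh

The figures 6/4/3 indicate a seventh chord in second inversion.
In second inversion the root lies a fourth above the bass: a fourth above C in F minor is F.
The chord tones are C, Eb, F, Ab, giving F minor seventh.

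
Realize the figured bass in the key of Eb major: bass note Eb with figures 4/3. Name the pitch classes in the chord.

The written figures 4/3 are shorthand for 6/4/3: the 6 is implied.
A third above Eb in this key is G.
A fourth above Eb in this key is Ab.
A sixth above Eb in this key is C.
Together with the bass Eb, this spells Ab major seventh in second inversion.

Eb, G, Ab, C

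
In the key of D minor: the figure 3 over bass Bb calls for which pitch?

Counting 2 letter steps above Bb lands on D; in D minor, that letter is D.

D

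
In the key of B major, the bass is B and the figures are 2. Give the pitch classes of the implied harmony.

B, C#, E, G#

The written figures 2 are shorthand for 6/4/2: the 6/4 are implied.
A second above B in this key is C#.
A fourth above B in this key is E.
A sixth above B in this key is G#.
Together with the bass B, this spells C# minor seventh in third inversion.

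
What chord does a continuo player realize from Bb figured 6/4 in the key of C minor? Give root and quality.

The figures 6/4 indicate a triad in second inversion.
In second inversion the root lies a fourth above the bass: a fourth above Bb in C minor is Eb.
The chord tones are Bb, Eb, G, giving Eb major.

Eb major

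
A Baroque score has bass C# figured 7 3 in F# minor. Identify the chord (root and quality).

The figures 7 3 indicate a seventh chord in root position.
In root position the bass is the root, so the root is C#.
The chord tones are C#, E, G#, B, giving C# minor seventh.

C# minor seventh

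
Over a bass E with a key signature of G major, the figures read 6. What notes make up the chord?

The written figures 6 are shorthand for 6/3: the 3 is implied.
A third above E in this key is G.
A sixth above E in this key is C.
Together with the bass E, this spells C major in first inversion.

E, G, C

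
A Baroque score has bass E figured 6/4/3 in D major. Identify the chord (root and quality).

The figures 6/4/3 indicate a seventh chord in second inversion.
In second inversion the root lies a fourth above the bass: a fourth above E in D major is A.
The chord tones are E, G, A, C#, giving A dominant seventh.

A dominant seventh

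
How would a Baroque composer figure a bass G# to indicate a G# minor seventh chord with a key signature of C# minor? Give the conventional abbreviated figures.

G# is the root of G# minor seventh, so the chord is in root position.
A seventh chord in root position is figured 7/5/3, conventionally abbreviated 7.

7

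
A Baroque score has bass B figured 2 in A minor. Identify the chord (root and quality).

C major seventh

The figures 2 indicate a seventh chord in third inversion.
In third inversion the root lies a second above the bass: a second above B in A minor is C.
The chord tones are B, C, E, G, giving C major seventh.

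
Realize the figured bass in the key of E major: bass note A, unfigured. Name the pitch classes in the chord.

An unfigured bass implies 5/3.
A third above A in this key is C#.
A fifth above A in this key is E.
Together with the bass A, this spells A major in root position.

A, C#, E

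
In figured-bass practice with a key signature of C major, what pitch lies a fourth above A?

D

Counting 3 letter steps above A lands on D; in C major, that letter is D.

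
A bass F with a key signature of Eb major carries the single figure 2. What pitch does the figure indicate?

Counting 1 letter step above F lands on G; in Eb major, that letter is G.

G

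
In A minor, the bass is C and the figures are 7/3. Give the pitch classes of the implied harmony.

C, E, G, B

The written figures 7/3 are shorthand for 7/5/3: the 5 is implied.
A third above C in this key is E.
A fifth above C in this key is G.
A seventh above C in this key is B.
Together with the bass C, this spells C major seventh in root position.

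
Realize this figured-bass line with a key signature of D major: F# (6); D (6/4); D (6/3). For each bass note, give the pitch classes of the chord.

F#, A, D | D, G, B | D, F#, B

F# (6/3): F#, A, D.
D (6/4): D, G, B.
D (6/3): D, F#, B.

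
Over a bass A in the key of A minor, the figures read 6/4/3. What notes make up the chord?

A, C, D, F

A third above A in this key is C.
A fourth above A in this key is D.
A sixth above A in this key is F.
Together with the bass A, this spells D minor seventh in second inversion.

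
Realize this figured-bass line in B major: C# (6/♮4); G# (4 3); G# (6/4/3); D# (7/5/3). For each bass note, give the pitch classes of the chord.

C#, F, A# | G#, B, C#, E | G#, B, C#, E | D#, F#, A#, C#

C# (6/♮4): C#, F, A#.
G# (6/4/3): G#, B, C#, E.
G# (6/4/3): G#, B, C#, E.
D# (7/5/3): D#, F#, A#, C#.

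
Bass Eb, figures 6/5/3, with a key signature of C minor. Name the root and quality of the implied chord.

The figures 6/5/3 indicate a seventh chord in first inversion.
In first inversion the root lies a sixth above the bass: a sixth above Eb in C minor is C.
The chord tones are Eb, G, Bb, C, giving C minor seventh.

C minor seventh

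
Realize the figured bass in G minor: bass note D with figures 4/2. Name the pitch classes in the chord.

The written figures 4/2 are shorthand for 6/4/2: the 6 is implied.
A second above D in this key is Eb.
A fourth above D in this key is G.
A sixth above D in this key is Bb.
Together with the bass D, this spells Eb major seventh in third inversion.

D, Eb, G, Bb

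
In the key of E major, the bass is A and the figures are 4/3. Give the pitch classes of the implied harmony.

A, C#, D#, F#

The written figures 4/3 are shorthand for 6/4/3: the 6 is implied.
A third above A in this key is C#.
A fourth above A in this key is D#.
A sixth above A in this key is F#.
Together with the bass A, this spells D# half-diminished seventh in second inversion.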